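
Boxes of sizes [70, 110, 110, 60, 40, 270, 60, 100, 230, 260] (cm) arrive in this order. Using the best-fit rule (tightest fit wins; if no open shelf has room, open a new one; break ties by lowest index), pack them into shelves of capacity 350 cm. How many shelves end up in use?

  70 → shelf 1 (new)  [load 70/350]
  110 → shelf 1  [load 180/350]
  110 → shelf 1  [load 290/350]
  60 → shelf 1  [load 350/350]
  40 → shelf 2 (new)  [load 40/350]
  270 → shelf 2  [load 310/350]
  60 → shelf 3 (new)  [load 60/350]
  100 → shelf 3  [load 160/350]
  230 → shelf 4 (new)  [load 230/350]
  260 → shelf 5 (new)  [load 260/350]
5 shelves opened.

5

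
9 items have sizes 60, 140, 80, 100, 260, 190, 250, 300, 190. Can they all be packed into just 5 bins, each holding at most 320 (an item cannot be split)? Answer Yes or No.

Total = 1570; ⌈1570/320⌉ = 5.
The bound of 5 does not rule out 5, but exhaustive search shows no assignment into 5 bins of capacity 320 exists — the minimum is 6.

No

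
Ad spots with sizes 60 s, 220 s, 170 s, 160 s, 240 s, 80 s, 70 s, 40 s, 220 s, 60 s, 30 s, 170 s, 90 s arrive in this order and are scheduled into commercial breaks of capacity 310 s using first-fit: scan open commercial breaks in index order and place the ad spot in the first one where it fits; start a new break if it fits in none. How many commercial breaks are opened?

6

  60 → break 1 (new)  [load 60/310]
  220 → break 1  [load 280/310]
  170 → break 2 (new)  [load 170/310]
  160 → break 3 (new)  [load 160/310]
  240 → break 4 (new)  [load 240/310]
  80 → break 2  [load 250/310]
  70 → break 3  [load 230/310]
  40 → break 2  [load 290/310]
  220 → break 5 (new)  [load 220/310]
  60 → break 3  [load 290/310]
  30 → break 1  [load 310/310]
  170 → break 6 (new)  [load 170/310]
  90 → break 5  [load 310/310]
6 commercial breaks opened.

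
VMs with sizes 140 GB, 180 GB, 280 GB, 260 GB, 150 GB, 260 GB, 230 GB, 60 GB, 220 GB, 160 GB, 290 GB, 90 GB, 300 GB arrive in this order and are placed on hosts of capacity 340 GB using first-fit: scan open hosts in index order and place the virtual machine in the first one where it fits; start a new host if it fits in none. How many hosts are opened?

9

  140 → host 1 (new)  [load 140/340]
  180 → host 1  [load 320/340]
  280 → host 2 (new)  [load 280/340]
  260 → host 3 (new)  [load 260/340]
  150 → host 4 (new)  [load 150/340]
  260 → host 5 (new)  [load 260/340]
  230 → host 6 (new)  [load 230/340]
  60 → host 2  [load 340/340]
  220 → host 7 (new)  [load 220/340]
  160 → host 4  [load 310/340]
  290 → host 8 (new)  [load 290/340]
  90 → host 6  [load 320/340]
  300 → host 9 (new)  [load 300/340]
9 hosts opened.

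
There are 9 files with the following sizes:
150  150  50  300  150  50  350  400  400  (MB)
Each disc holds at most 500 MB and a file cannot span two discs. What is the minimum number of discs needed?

5

Total = 400 + 400 + 350 + 300 + 150 + 150 + 150 + 50 + 50 = 2000 MB.
Lower bound: ⌈2000/500⌉ = 4 discs.
A packing using 5 discs:
  disc 1: 400 + 50 + 50 = 500
  disc 2: 400 = 400
  disc 3: 350 + 150 = 500
  disc 4: 300 + 150 = 450
  disc 5: 150 = 150
No arrangement into 4 discs stays within capacity, so 5 is optimal.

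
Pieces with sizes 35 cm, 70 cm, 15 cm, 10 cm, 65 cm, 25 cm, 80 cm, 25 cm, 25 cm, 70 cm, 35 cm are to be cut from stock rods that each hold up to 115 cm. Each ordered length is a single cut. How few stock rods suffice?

4

Total = 80 + 70 + 70 + 65 + 35 + 35 + 25 + 25 + 25 + 15 + 10 = 455 cm.
Lower bound: ⌈455/115⌉ = 4 stock rods.
A packing using 4 stock rods:
  stock rod 1: 80 + 35 = 115
  stock rod 2: 70 + 35 + 10 = 115
  stock rod 3: 70 + 25 + 15 = 110
  stock rod 4: 65 + 25 + 25 = 115
This matches the lower bound, so 4 is optimal.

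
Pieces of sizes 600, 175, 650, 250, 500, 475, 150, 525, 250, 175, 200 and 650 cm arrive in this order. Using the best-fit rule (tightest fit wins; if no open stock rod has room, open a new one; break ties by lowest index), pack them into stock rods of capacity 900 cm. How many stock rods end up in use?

6

  600 → stock rod 1 (new)  [load 600/900]
  175 → stock rod 1  [load 775/900]
  650 → stock rod 2 (new)  [load 650/900]
  250 → stock rod 2  [load 900/900]
  500 → stock rod 3 (new)  [load 500/900]
  475 → stock rod 4 (new)  [load 475/900]
  150 → stock rod 3  [load 650/900]
  525 → stock rod 5 (new)  [load 525/900]
  250 → stock rod 3  [load 900/900]
  175 → stock rod 5  [load 700/900]
  200 → stock rod 5  [load 900/900]
  650 → stock rod 6 (new)  [load 650/900]
6 stock rods opened.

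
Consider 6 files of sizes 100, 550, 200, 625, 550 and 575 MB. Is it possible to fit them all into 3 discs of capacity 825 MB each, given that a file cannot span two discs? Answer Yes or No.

No

Total = 2600 MB; ⌈2600/825⌉ = 4.
At least 4 discs are required, but only 3 are allowed.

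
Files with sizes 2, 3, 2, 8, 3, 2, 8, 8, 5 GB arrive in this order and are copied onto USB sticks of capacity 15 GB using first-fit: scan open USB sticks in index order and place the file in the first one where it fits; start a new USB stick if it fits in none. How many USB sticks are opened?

3

  2 → USB stick 1 (new)  [load 2/15]
  3 → USB stick 1  [load 5/15]
  2 → USB stick 1  [load 7/15]
  8 → USB stick 1  [load 15/15]
  3 → USB stick 2 (new)  [load 3/15]
  2 → USB stick 2  [load 5/15]
  8 → USB stick 2  [load 13/15]
  8 → USB stick 3 (new)  [load 8/15]
  5 → USB stick 3  [load 13/15]
3 USB sticks opened.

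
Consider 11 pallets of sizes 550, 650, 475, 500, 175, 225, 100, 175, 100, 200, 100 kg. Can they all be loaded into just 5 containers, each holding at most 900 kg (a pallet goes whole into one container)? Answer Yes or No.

A valid assignment using 4 containers:
  container 1: 650 + 225 = 875
  container 2: 550 + 200 + 100 = 850
  container 3: 500 + 175 + 175 = 850
  container 4: 475 + 100 + 100 = 675
That uses only 4 ≤ 5, so 5 containers are enough.

Yes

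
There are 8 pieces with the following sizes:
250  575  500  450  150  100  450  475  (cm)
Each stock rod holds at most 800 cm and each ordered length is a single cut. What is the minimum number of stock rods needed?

5

Total = 575 + 500 + 475 + 450 + 450 + 250 + 150 + 100 = 2950 cm.
Lower bound: ⌈2950/800⌉ = 4 stock rods.
Also, 5 pieces each exceed 400 cm, and no two of those can share a stock rod, so at least 5 stock rods are needed.
A packing using 5 stock rods:
  stock rod 1: 575 + 150 = 725
  stock rod 2: 500 + 250 = 750
  stock rod 3: 475 + 100 = 575
  stock rod 4: 450 = 450
  stock rod 5: 450 = 450
This matches the lower bound, so 5 is optimal.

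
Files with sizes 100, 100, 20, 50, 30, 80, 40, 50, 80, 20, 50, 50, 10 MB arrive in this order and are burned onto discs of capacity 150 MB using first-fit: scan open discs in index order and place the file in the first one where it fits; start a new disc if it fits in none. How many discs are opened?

5

  100 → disc 1 (new)  [load 100/150]
  100 → disc 2 (new)  [load 100/150]
  20 → disc 1  [load 120/150]
  50 → disc 2  [load 150/150]
  30 → disc 1  [load 150/150]
  80 → disc 3 (new)  [load 80/150]
  40 → disc 3  [load 120/150]
  50 → disc 4 (new)  [load 50/150]
  80 → disc 4  [load 130/150]
  20 → disc 3  [load 140/150]
  50 → disc 5 (new)  [load 50/150]
  50 → disc 5  [load 100/150]
  10 → disc 3  [load 150/150]
5 discs opened.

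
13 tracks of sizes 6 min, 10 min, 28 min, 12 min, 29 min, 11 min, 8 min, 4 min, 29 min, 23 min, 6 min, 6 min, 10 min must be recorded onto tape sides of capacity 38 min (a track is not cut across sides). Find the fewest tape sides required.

Total = 29 + 29 + 28 + 23 + 12 + 11 + 10 + 10 + 8 + 6 + 6 + 6 + 4 = 182 min.
Lower bound: ⌈182/38⌉ = 5 tape sides.
A packing using 5 tape sides:
  side 1: 29 + 8 = 37
  side 2: 29 + 6 = 35
  side 3: 28 + 10 = 38
  side 4: 23 + 12 = 35
  side 5: 11 + 10 + 6 + 6 + 4 = 37
This matches the lower bound, so 5 is optimal.

5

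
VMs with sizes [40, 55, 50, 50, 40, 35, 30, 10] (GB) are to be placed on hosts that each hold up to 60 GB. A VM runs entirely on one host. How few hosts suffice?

Total = 55 + 50 + 50 + 40 + 40 + 35 + 30 + 10 = 310 GB.
Lower bound: ⌈310/60⌉ = 6 hosts.
A packing using 7 hosts:
  host 1: 55 = 55
  host 2: 50 + 10 = 60
  host 3: 50 = 50
  host 4: 40 = 40
  host 5: 40 = 40
  host 6: 35 = 35
  host 7: 30 = 30
No arrangement into 6 hosts stays within capacity, so 7 is optimal.

7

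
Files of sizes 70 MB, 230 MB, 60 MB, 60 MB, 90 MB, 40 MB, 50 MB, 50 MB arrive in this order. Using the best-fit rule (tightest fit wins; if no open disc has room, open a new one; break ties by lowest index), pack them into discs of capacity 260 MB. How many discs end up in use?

3

  70 → disc 1 (new)  [load 70/260]
  230 → disc 2 (new)  [load 230/260]
  60 → disc 1  [load 130/260]
  60 → disc 1  [load 190/260]
  90 → disc 3 (new)  [load 90/260]
  40 → disc 1  [load 230/260]
  50 → disc 3  [load 140/260]
  50 → disc 3  [load 190/260]
3 discs opened.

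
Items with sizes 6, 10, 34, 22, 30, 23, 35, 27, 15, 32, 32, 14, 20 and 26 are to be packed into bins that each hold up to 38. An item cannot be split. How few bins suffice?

10

Total = 35 + 34 + 32 + 32 + 30 + 27 + 26 + 23 + 22 + 20 + 15 + 14 + 10 + 6 = 326.
Lower bound: ⌈326/38⌉ = 9 bins.
Also, 10 items each exceed 19, and no two of those can share a bin, so at least 10 bins are needed.
A packing using 10 bins:
  bin 1: 35 = 35
  bin 2: 34 = 34
  bin 3: 32 + 6 = 38
  bin 4: 32 = 32
  bin 5: 30 = 30
  bin 6: 27 + 10 = 37
  bin 7: 26 = 26
  bin 8: 23 + 15 = 38
  bin 9: 22 + 14 = 36
  bin 10: 20 = 20
This matches the lower bound, so 10 is optimal.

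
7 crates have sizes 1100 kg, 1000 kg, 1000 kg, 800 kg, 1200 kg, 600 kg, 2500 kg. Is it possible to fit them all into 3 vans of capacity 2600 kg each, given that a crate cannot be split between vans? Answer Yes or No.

Total = 8200 kg; ⌈8200/2600⌉ = 4.
At least 4 vans are required, but only 3 are allowed.

No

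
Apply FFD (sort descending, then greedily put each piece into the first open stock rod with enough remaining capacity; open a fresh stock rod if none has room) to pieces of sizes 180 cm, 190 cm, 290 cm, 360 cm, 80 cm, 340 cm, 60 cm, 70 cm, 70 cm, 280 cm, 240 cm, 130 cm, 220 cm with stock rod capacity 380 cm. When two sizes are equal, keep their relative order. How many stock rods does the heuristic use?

Sorted descending: 360, 340, 290, 280, 240, 220, 190, 180, 130, 80, 70, 70, 60.
  360 → stock rod 1 (new)  [load 360/380]
  340 → stock rod 2 (new)  [load 340/380]
  290 → stock rod 3 (new)  [load 290/380]
  280 → stock rod 4 (new)  [load 280/380]
  240 → stock rod 5 (new)  [load 240/380]
  220 → stock rod 6 (new)  [load 220/380]
  190 → stock rod 7 (new)  [load 190/380]
  180 → stock rod 7  [load 370/380]
  130 → stock rod 5  [load 370/380]
  80 → stock rod 3  [load 370/380]
  70 → stock rod 4  [load 350/380]
  70 → stock rod 6  [load 290/380]
  60 → stock rod 6  [load 350/380]
7 stock rods opened.

7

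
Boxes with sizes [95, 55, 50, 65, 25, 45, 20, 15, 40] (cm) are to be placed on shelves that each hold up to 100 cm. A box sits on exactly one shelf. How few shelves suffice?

Total = 95 + 65 + 55 + 50 + 45 + 40 + 25 + 20 + 15 = 410 cm.
Lower bound: ⌈410/100⌉ = 5 shelves.
A packing using 5 shelves:
  shelf 1: 95 = 95
  shelf 2: 65 + 25 = 90
  shelf 3: 55 + 45 = 100
  shelf 4: 50 + 40 = 90
  shelf 5: 20 + 15 = 35
This matches the lower bound, so 5 is optimal.

5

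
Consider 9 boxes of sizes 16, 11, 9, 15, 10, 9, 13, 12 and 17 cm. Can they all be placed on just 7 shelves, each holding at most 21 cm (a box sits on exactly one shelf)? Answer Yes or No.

Yes

A valid assignment using 7 shelves:
  shelf 1: 17 = 17
  shelf 2: 16 = 16
  shelf 3: 15 = 15
  shelf 4: 13 = 13
  shelf 5: 12 + 9 = 21
  shelf 6: 11 + 10 = 21
  shelf 7: 9 = 9
Every load is within 21 cm, so 7 shelves suffice.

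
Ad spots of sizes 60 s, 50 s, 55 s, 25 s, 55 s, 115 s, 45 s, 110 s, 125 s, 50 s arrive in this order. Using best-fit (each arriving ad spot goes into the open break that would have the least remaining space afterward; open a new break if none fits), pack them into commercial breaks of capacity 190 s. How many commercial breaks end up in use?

  60 → break 1 (new)  [load 60/190]
  50 → break 1  [load 110/190]
  55 → break 1  [load 165/190]
  25 → break 1  [load 190/190]
  55 → break 2 (new)  [load 55/190]
  115 → break 2  [load 170/190]
  45 → break 3 (new)  [load 45/190]
  110 → break 3  [load 155/190]
  125 → break 4 (new)  [load 125/190]
  50 → break 4  [load 175/190]
4 commercial breaks opened.

4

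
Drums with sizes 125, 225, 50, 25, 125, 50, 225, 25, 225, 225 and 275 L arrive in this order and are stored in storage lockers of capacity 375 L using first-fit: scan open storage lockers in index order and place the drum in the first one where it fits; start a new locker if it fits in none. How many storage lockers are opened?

6

  125 → locker 1 (new)  [load 125/375]
  225 → locker 1  [load 350/375]
  50 → locker 2 (new)  [load 50/375]
  25 → locker 1  [load 375/375]
  125 → locker 2  [load 175/375]
  50 → locker 2  [load 225/375]
  225 → locker 3 (new)  [load 225/375]
  25 → locker 2  [load 250/375]
  225 → locker 4 (new)  [load 225/375]
  225 → locker 5 (new)  [load 225/375]
  275 → locker 6 (new)  [load 275/375]
6 storage lockers opened.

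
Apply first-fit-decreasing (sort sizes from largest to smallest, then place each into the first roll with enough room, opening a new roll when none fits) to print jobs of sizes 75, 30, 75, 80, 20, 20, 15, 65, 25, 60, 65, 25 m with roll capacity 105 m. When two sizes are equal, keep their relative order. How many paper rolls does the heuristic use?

6

Sorted descending: 80, 75, 75, 65, 65, 60, 30, 25, 25, 20, 20, 15.
  80 → roll 1 (new)  [load 80/105]
  75 → roll 2 (new)  [load 75/105]
  75 → roll 3 (new)  [load 75/105]
  65 → roll 4 (new)  [load 65/105]
  65 → roll 5 (new)  [load 65/105]
  60 → roll 6 (new)  [load 60/105]
  30 → roll 2  [load 105/105]
  25 → roll 1  [load 105/105]
  25 → roll 3  [load 100/105]
  20 → roll 4  [load 85/105]
  20 → roll 4  [load 105/105]
  15 → roll 5  [load 80/105]
6 paper rolls opened.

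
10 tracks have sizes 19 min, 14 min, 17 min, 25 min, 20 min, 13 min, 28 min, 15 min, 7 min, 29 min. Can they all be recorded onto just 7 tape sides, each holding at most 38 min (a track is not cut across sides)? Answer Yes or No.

Yes

A valid assignment using 6 tape sides:
  side 1: 29 + 7 = 36
  side 2: 28 = 28
  side 3: 25 + 13 = 38
  side 4: 20 + 17 = 37
  side 5: 19 + 15 = 34
  side 6: 14 = 14
That uses only 6 ≤ 7, so 7 tape sides are enough.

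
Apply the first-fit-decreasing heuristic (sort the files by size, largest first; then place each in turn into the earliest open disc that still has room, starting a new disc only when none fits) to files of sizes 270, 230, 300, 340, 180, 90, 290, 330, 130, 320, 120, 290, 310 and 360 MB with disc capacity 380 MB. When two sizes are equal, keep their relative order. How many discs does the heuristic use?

Sorted descending: 360, 340, 330, 320, 310, 300, 290, 290, 270, 230, 180, 130, 120, 90.
  360 → disc 1 (new)  [load 360/380]
  340 → disc 2 (new)  [load 340/380]
  330 → disc 3 (new)  [load 330/380]
  320 → disc 4 (new)  [load 320/380]
  310 → disc 5 (new)  [load 310/380]
  300 → disc 6 (new)  [load 300/380]
  290 → disc 7 (new)  [load 290/380]
  290 → disc 8 (new)  [load 290/380]
  270 → disc 9 (new)  [load 270/380]
  230 → disc 10 (new)  [load 230/380]
  180 → disc 11 (new)  [load 180/380]
  130 → disc 10  [load 360/380]
  120 → disc 11  [load 300/380]
  90 → disc 7  [load 380/380]
11 discs opened.

11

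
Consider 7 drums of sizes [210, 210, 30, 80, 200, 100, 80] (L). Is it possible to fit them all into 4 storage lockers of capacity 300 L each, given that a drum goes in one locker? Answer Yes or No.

A valid assignment using 4 storage lockers:
  locker 1: 210 + 80 = 290
  locker 2: 210 + 80 = 290
  locker 3: 200 + 100 = 300
  locker 4: 30 = 30
Every load is within 300 L, so 4 storage lockers suffice.

Yes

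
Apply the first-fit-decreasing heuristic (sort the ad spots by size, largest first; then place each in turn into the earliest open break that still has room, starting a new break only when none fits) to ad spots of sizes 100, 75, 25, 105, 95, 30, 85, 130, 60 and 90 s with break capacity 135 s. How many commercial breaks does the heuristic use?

7

Sorted descending: 130, 105, 100, 95, 90, 85, 75, 60, 30, 25.
  130 → break 1 (new)  [load 130/135]
  105 → break 2 (new)  [load 105/135]
  100 → break 3 (new)  [load 100/135]
  95 → break 4 (new)  [load 95/135]
  90 → break 5 (new)  [load 90/135]
  85 → break 6 (new)  [load 85/135]
  75 → break 7 (new)  [load 75/135]
  60 → break 7  [load 135/135]
  30 → break 2  [load 135/135]
  25 → break 3  [load 125/135]
7 commercial breaks opened.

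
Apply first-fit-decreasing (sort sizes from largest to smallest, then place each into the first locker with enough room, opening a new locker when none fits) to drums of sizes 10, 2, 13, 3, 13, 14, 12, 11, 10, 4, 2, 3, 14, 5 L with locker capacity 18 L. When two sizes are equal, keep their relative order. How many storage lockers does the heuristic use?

Sorted descending: 14, 14, 13, 13, 12, 11, 10, 10, 5, 4, 3, 3, 2, 2.
  14 → locker 1 (new)  [load 14/18]
  14 → locker 2 (new)  [load 14/18]
  13 → locker 3 (new)  [load 13/18]
  13 → locker 4 (new)  [load 13/18]
  12 → locker 5 (new)  [load 12/18]
  11 → locker 6 (new)  [load 11/18]
  10 → locker 7 (new)  [load 10/18]
  10 → locker 8 (new)  [load 10/18]
  5 → locker 3  [load 18/18]
  4 → locker 1  [load 18/18]
  3 → locker 2  [load 17/18]
  3 → locker 4  [load 16/18]
  2 → locker 4  [load 18/18]
  2 → locker 5  [load 14/18]
8 storage lockers opened.

8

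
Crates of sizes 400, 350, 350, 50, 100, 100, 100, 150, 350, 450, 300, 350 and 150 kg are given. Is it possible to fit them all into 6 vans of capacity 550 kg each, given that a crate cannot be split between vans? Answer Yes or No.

Total = 3200 kg; ⌈3200/550⌉ = 6.
7 crates each exceed half the capacity and cannot share a van, forcing at least 7 vans.
At least 7 vans are required, but only 6 are allowed.

No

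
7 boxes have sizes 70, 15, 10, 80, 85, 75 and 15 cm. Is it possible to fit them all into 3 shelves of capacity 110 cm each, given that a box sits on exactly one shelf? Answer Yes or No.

Total = 350 cm; ⌈350/110⌉ = 4.
At least 4 shelves are required, but only 3 are allowed.

No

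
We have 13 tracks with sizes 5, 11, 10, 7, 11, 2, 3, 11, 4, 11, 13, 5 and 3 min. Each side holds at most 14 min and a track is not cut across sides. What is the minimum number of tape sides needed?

Total = 13 + 11 + 11 + 11 + 11 + 10 + 7 + 5 + 5 + 4 + 3 + 3 + 2 = 96 min.
Lower bound: ⌈96/14⌉ = 7 tape sides.
A packing using 8 tape sides:
  side 1: 13 = 13
  side 2: 11 + 3 = 14
  side 3: 11 + 3 = 14
  side 4: 11 + 2 = 13
  side 5: 11 = 11
  side 6: 10 + 4 = 14
  side 7: 7 + 5 = 12
  side 8: 5 = 5
No arrangement into 7 tape sides stays within capacity, so 8 is optimal.

8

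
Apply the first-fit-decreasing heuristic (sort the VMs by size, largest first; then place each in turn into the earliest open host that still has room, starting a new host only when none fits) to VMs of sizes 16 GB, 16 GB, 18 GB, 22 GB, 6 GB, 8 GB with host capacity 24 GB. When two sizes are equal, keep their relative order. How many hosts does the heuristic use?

Sorted descending: 22, 18, 16, 16, 8, 6.
  22 → host 1 (new)  [load 22/24]
  18 → host 2 (new)  [load 18/24]
  16 → host 3 (new)  [load 16/24]
  16 → host 4 (new)  [load 16/24]
  8 → host 3  [load 24/24]
  6 → host 2  [load 24/24]
4 hosts opened.

4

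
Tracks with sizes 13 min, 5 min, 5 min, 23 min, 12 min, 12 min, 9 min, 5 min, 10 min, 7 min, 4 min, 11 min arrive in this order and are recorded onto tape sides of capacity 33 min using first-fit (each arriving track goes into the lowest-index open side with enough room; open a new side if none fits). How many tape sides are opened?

  13 → side 1 (new)  [load 13/33]
  5 → side 1  [load 18/33]
  5 → side 1  [load 23/33]
  23 → side 2 (new)  [load 23/33]
  12 → side 3 (new)  [load 12/33]
  12 → side 3  [load 24/33]
  9 → side 1  [load 32/33]
  5 → side 2  [load 28/33]
  10 → side 4 (new)  [load 10/33]
  7 → side 3  [load 31/33]
  4 → side 2  [load 32/33]
  11 → side 4  [load 21/33]
4 tape sides opened.

4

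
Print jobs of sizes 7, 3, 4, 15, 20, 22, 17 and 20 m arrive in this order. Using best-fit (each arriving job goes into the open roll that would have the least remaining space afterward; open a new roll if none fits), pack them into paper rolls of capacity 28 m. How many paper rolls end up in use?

6

  7 → roll 1 (new)  [load 7/28]
  3 → roll 1  [load 10/28]
  4 → roll 1  [load 14/28]
  15 → roll 2 (new)  [load 15/28]
  20 → roll 3 (new)  [load 20/28]
  22 → roll 4 (new)  [load 22/28]
  17 → roll 5 (new)  [load 17/28]
  20 → roll 6 (new)  [load 20/28]
6 paper rolls opened.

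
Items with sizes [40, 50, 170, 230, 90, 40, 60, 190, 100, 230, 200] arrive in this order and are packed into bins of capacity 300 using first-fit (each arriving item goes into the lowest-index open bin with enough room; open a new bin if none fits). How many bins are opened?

  40 → bin 1 (new)  [load 40/300]
  50 → bin 1  [load 90/300]
  170 → bin 1  [load 260/300]
  230 → bin 2 (new)  [load 230/300]
  90 → bin 3 (new)  [load 90/300]
  40 → bin 1  [load 300/300]
  60 → bin 2  [load 290/300]
  190 → bin 3  [load 280/300]
  100 → bin 4 (new)  [load 100/300]
  230 → bin 5 (new)  [load 230/300]
  200 → bin 4  [load 300/300]
5 bins opened.

5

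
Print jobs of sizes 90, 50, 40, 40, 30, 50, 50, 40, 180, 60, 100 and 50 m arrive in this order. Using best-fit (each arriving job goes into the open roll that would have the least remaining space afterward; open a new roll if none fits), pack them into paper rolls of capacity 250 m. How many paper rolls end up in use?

4

  90 → roll 1 (new)  [load 90/250]
  50 → roll 1  [load 140/250]
  40 → roll 1  [load 180/250]
  40 → roll 1  [load 220/250]
  30 → roll 1  [load 250/250]
  50 → roll 2 (new)  [load 50/250]
  50 → roll 2  [load 100/250]
  40 → roll 2  [load 140/250]
  180 → roll 3 (new)  [load 180/250]
  60 → roll 3  [load 240/250]
  100 → roll 2  [load 240/250]
  50 → roll 4 (new)  [load 50/250]
4 paper rolls opened.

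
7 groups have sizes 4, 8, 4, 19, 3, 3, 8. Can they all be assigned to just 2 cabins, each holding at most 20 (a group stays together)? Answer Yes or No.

No

Total = 49; ⌈49/20⌉ = 3.
At least 3 cabins are required, but only 2 are allowed.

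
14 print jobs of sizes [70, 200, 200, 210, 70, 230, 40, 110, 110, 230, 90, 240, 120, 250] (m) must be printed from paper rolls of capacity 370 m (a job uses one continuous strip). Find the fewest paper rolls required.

Total = 250 + 240 + 230 + 230 + 210 + 200 + 200 + 120 + 110 + 110 + 90 + 70 + 70 + 40 = 2170 m.
Lower bound: ⌈2170/370⌉ = 6 paper rolls.
Also, 7 print jobs each exceed 185 m, and no two of those can share a roll, so at least 7 paper rolls are needed.
A packing using 7 paper rolls:
  roll 1: 250 + 120 = 370
  roll 2: 240 + 110 = 350
  roll 3: 230 + 110 = 340
  roll 4: 230 + 90 + 40 = 360
  roll 5: 210 + 70 + 70 = 350
  roll 6: 200 = 200
  roll 7: 200 = 200
This matches the lower bound, so 7 is optimal.

7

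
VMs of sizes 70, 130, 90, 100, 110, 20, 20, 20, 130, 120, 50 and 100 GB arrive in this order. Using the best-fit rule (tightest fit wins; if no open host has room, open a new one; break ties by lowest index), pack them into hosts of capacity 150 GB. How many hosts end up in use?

  70 → host 1 (new)  [load 70/150]
  130 → host 2 (new)  [load 130/150]
  90 → host 3 (new)  [load 90/150]
  100 → host 4 (new)  [load 100/150]
  110 → host 5 (new)  [load 110/150]
  20 → host 2  [load 150/150]
  20 → host 5  [load 130/150]
  20 → host 5  [load 150/150]
  130 → host 6 (new)  [load 130/150]
  120 → host 7 (new)  [load 120/150]
  50 → host 4  [load 150/150]
  100 → host 8 (new)  [load 100/150]
8 hosts opened.

8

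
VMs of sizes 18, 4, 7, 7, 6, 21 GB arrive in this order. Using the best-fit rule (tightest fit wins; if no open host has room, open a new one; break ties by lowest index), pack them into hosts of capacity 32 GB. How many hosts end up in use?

3

  18 → host 1 (new)  [load 18/32]
  4 → host 1  [load 22/32]
  7 → host 1  [load 29/32]
  7 → host 2 (new)  [load 7/32]
  6 → host 2  [load 13/32]
  21 → host 3 (new)  [load 21/32]
3 hosts opened.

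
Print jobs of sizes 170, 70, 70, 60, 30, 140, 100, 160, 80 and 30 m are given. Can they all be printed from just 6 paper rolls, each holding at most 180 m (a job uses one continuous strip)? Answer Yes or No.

Yes

A valid assignment using 6 paper rolls:
  roll 1: 170 = 170
  roll 2: 160 = 160
  roll 3: 140 + 30 = 170
  roll 4: 100 + 80 = 180
  roll 5: 70 + 70 + 30 = 170
  roll 6: 60 = 60
Every load is within 180 m, so 6 paper rolls suffice.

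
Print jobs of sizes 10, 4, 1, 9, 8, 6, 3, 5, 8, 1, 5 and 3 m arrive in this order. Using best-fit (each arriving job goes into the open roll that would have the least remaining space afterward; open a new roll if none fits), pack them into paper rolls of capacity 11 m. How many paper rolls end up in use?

6

  10 → roll 1 (new)  [load 10/11]
  4 → roll 2 (new)  [load 4/11]
  1 → roll 1  [load 11/11]
  9 → roll 3 (new)  [load 9/11]
  8 → roll 4 (new)  [load 8/11]
  6 → roll 2  [load 10/11]
  3 → roll 4  [load 11/11]
  5 → roll 5 (new)  [load 5/11]
  8 → roll 6 (new)  [load 8/11]
  1 → roll 2  [load 11/11]
  5 → roll 5  [load 10/11]
  3 → roll 6  [load 11/11]
6 paper rolls opened.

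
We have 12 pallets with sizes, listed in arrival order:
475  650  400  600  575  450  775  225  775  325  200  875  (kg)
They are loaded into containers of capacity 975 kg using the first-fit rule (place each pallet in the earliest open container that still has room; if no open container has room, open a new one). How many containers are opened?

8

  475 → container 1 (new)  [load 475/975]
  650 → container 2 (new)  [load 650/975]
  400 → container 1  [load 875/975]
  600 → container 3 (new)  [load 600/975]
  575 → container 4 (new)  [load 575/975]
  450 → container 5 (new)  [load 450/975]
  775 → container 6 (new)  [load 775/975]
  225 → container 2  [load 875/975]
  775 → container 7 (new)  [load 775/975]
  325 → container 3  [load 925/975]
  200 → container 4  [load 775/975]
  875 → container 8 (new)  [load 875/975]
8 containers opened.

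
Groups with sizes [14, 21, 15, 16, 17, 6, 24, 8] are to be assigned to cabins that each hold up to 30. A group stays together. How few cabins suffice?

5

Total = 24 + 21 + 17 + 16 + 15 + 14 + 8 + 6 = 121.
Lower bound: ⌈121/30⌉ = 5 cabins.
A packing using 5 cabins:
  cabin 1: 24 + 6 = 30
  cabin 2: 21 + 8 = 29
  cabin 3: 17 = 17
  cabin 4: 16 + 14 = 30
  cabin 5: 15 = 15
This matches the lower bound, so 5 is optimal.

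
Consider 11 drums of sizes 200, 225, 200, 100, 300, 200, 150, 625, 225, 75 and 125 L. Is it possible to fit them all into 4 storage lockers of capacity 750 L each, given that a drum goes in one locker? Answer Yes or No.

Yes

A valid assignment using 4 storage lockers:
  locker 1: 625 + 125 = 750
  locker 2: 300 + 225 + 225 = 750
  locker 3: 200 + 200 + 200 + 150 = 750
  locker 4: 100 + 75 = 175
Every load is within 750 L, so 4 storage lockers suffice.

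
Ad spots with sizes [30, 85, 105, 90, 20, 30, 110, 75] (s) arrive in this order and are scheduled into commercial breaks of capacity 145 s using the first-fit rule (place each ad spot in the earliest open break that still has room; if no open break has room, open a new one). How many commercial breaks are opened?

5

  30 → break 1 (new)  [load 30/145]
  85 → break 1  [load 115/145]
  105 → break 2 (new)  [load 105/145]
  90 → break 3 (new)  [load 90/145]
  20 → break 1  [load 135/145]
  30 → break 2  [load 135/145]
  110 → break 4 (new)  [load 110/145]
  75 → break 5 (new)  [load 75/145]
5 commercial breaks opened.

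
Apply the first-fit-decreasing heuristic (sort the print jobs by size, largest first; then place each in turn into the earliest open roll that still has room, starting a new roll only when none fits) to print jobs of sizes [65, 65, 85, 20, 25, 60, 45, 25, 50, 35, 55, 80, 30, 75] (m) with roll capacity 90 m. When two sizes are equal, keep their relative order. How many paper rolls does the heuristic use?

Sorted descending: 85, 80, 75, 65, 65, 60, 55, 50, 45, 35, 30, 25, 25, 20.
  85 → roll 1 (new)  [load 85/90]
  80 → roll 2 (new)  [load 80/90]
  75 → roll 3 (new)  [load 75/90]
  65 → roll 4 (new)  [load 65/90]
  65 → roll 5 (new)  [load 65/90]
  60 → roll 6 (new)  [load 60/90]
  55 → roll 7 (new)  [load 55/90]
  50 → roll 8 (new)  [load 50/90]
  45 → roll 9 (new)  [load 45/90]
  35 → roll 7  [load 90/90]
  30 → roll 6  [load 90/90]
  25 → roll 4  [load 90/90]
  25 → roll 5  [load 90/90]
  20 → roll 8  [load 70/90]
9 paper rolls opened.

9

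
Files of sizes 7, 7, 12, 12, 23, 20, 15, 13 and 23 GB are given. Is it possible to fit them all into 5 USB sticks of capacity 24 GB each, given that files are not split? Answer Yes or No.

No

Total = 132 GB; ⌈132/24⌉ = 6.
At least 6 USB sticks are required, but only 5 are allowed.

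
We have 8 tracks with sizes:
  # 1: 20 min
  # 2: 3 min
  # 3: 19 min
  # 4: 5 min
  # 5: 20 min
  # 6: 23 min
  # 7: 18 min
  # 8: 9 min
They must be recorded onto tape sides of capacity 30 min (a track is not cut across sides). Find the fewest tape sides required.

Total = 23 + 20 + 20 + 19 + 18 + 9 + 5 + 3 = 117 min.
Lower bound: ⌈117/30⌉ = 4 tape sides.
Also, 5 tracks each exceed 15 min, and no two of those can share a side, so at least 5 tape sides are needed.
A packing using 5 tape sides:
  side 1: 23 + 5 = 28
  side 2: 20 + 9 = 29
  side 3: 20 + 3 = 23
  side 4: 19 = 19
  side 5: 18 = 18
This matches the lower bound, so 5 is optimal.

5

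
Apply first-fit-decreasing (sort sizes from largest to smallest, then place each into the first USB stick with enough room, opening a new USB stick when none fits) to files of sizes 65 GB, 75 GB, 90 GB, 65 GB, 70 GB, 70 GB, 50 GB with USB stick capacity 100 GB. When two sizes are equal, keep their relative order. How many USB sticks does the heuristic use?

7

Sorted descending: 90, 75, 70, 70, 65, 65, 50.
  90 → USB stick 1 (new)  [load 90/100]
  75 → USB stick 2 (new)  [load 75/100]
  70 → USB stick 3 (new)  [load 70/100]
  70 → USB stick 4 (new)  [load 70/100]
  65 → USB stick 5 (new)  [load 65/100]
  65 → USB stick 6 (new)  [load 65/100]
  50 → USB stick 7 (new)  [load 50/100]
7 USB sticks opened.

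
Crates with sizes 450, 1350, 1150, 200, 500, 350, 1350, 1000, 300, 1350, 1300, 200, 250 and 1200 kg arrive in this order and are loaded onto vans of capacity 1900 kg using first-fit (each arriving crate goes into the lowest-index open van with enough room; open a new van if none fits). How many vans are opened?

7

  450 → van 1 (new)  [load 450/1900]
  1350 → van 1  [load 1800/1900]
  1150 → van 2 (new)  [load 1150/1900]
  200 → van 2  [load 1350/1900]
  500 → van 2  [load 1850/1900]
  350 → van 3 (new)  [load 350/1900]
  1350 → van 3  [load 1700/1900]
  1000 → van 4 (new)  [load 1000/1900]
  300 → van 4  [load 1300/1900]
  1350 → van 5 (new)  [load 1350/1900]
  1300 → van 6 (new)  [load 1300/1900]
  200 → van 3  [load 1900/1900]
  250 → van 4  [load 1550/1900]
  1200 → van 7 (new)  [load 1200/1900]
7 vans opened.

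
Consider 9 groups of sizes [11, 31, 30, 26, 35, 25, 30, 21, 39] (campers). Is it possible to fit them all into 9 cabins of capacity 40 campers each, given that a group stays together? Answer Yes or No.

Yes

A valid assignment using 8 cabins:
  cabin 1: 39 = 39
  cabin 2: 35 = 35
  cabin 3: 31 = 31
  cabin 4: 30 = 30
  cabin 5: 30 = 30
  cabin 6: 26 + 11 = 37
  cabin 7: 25 = 25
  cabin 8: 21 = 21
That uses only 8 ≤ 9, so 9 cabins are enough.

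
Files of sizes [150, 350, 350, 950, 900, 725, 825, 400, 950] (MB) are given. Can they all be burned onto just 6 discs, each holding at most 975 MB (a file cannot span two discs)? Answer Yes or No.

No

Total = 5600 MB; ⌈5600/975⌉ = 6.
The bound of 6 does not rule out 6, but exhaustive search shows no assignment into 6 discs of capacity 975 MB exists — the minimum is 7.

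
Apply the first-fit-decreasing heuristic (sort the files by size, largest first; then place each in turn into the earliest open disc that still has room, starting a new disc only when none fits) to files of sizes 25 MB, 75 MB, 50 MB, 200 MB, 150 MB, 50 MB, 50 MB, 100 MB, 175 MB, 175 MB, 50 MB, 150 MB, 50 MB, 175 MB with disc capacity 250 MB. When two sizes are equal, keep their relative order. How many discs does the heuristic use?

Sorted descending: 200, 175, 175, 175, 150, 150, 100, 75, 50, 50, 50, 50, 50, 25.
  200 → disc 1 (new)  [load 200/250]
  175 → disc 2 (new)  [load 175/250]
  175 → disc 3 (new)  [load 175/250]
  175 → disc 4 (new)  [load 175/250]
  150 → disc 5 (new)  [load 150/250]
  150 → disc 6 (new)  [load 150/250]
  100 → disc 5  [load 250/250]
  75 → disc 2  [load 250/250]
  50 → disc 1  [load 250/250]
  50 → disc 3  [load 225/250]
  50 → disc 4  [load 225/250]
  50 → disc 6  [load 200/250]
  50 → disc 6  [load 250/250]
  25 → disc 3  [load 250/250]
6 discs opened.

6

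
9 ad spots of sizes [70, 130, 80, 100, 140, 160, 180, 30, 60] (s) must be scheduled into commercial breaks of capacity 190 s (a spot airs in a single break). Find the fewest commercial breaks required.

Total = 180 + 160 + 140 + 130 + 100 + 80 + 70 + 60 + 30 = 950 s.
Lower bound: ⌈950/190⌉ = 5 commercial breaks.
A packing using 6 commercial breaks:
  break 1: 180 = 180
  break 2: 160 + 30 = 190
  break 3: 140 = 140
  break 4: 130 + 60 = 190
  break 5: 100 + 80 = 180
  break 6: 70 = 70
No arrangement into 5 commercial breaks stays within capacity, so 6 is optimal.

6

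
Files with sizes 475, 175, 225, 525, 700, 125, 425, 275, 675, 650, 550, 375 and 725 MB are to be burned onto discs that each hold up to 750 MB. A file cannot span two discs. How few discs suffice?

Total = 725 + 700 + 675 + 650 + 550 + 525 + 475 + 425 + 375 + 275 + 225 + 175 + 125 = 5900 MB.
Lower bound: ⌈5900/750⌉ = 8 discs.
A packing using 9 discs:
  disc 1: 725 = 725
  disc 2: 700 = 700
  disc 3: 675 = 675
  disc 4: 650 = 650
  disc 5: 550 + 175 = 725
  disc 6: 525 + 225 = 750
  disc 7: 475 + 275 = 750
  disc 8: 425 + 125 = 550
  disc 9: 375 = 375
No arrangement into 8 discs stays within capacity, so 9 is optimal.

9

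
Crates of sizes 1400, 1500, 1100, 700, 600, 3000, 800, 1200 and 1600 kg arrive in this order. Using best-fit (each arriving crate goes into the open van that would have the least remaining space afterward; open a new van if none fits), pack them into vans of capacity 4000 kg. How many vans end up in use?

  1400 → van 1 (new)  [load 1400/4000]
  1500 → van 1  [load 2900/4000]
  1100 → van 1  [load 4000/4000]
  700 → van 2 (new)  [load 700/4000]
  600 → van 2  [load 1300/4000]
  3000 → van 3 (new)  [load 3000/4000]
  800 → van 3  [load 3800/4000]
  1200 → van 2  [load 2500/4000]
  1600 → van 4 (new)  [load 1600/4000]
4 vans opened.

4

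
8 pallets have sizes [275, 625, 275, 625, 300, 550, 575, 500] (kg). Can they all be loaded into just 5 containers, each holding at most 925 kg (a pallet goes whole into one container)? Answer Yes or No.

Yes

A valid assignment using 5 containers:
  container 1: 625 + 300 = 925
  container 2: 625 + 275 = 900
  container 3: 575 + 275 = 850
  container 4: 550 = 550
  container 5: 500 = 500
Every load is within 925 kg, so 5 containers suffice.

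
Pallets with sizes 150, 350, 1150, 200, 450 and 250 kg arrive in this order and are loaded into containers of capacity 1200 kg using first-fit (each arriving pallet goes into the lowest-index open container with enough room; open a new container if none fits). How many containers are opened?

  150 → container 1 (new)  [load 150/1200]
  350 → container 1  [load 500/1200]
  1150 → container 2 (new)  [load 1150/1200]
  200 → container 1  [load 700/1200]
  450 → container 1  [load 1150/1200]
  250 → container 3 (new)  [load 250/1200]
3 containers opened.

3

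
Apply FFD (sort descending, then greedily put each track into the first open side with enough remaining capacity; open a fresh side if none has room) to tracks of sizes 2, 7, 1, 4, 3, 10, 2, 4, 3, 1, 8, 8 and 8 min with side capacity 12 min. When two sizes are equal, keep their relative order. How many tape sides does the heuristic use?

Sorted descending: 10, 8, 8, 8, 7, 4, 4, 3, 3, 2, 2, 1, 1.
  10 → side 1 (new)  [load 10/12]
  8 → side 2 (new)  [load 8/12]
  8 → side 3 (new)  [load 8/12]
  8 → side 4 (new)  [load 8/12]
  7 → side 5 (new)  [load 7/12]
  4 → side 2  [load 12/12]
  4 → side 3  [load 12/12]
  3 → side 4  [load 11/12]
  3 → side 5  [load 10/12]
  2 → side 1  [load 12/12]
  2 → side 5  [load 12/12]
  1 → side 4  [load 12/12]
  1 → side 6 (new)  [load 1/12]
6 tape sides opened.

6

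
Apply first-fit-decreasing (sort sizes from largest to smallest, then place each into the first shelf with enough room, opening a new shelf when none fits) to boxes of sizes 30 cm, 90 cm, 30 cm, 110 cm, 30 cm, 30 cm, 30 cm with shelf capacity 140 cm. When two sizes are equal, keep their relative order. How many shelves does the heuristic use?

Sorted descending: 110, 90, 30, 30, 30, 30, 30.
  110 → shelf 1 (new)  [load 110/140]
  90 → shelf 2 (new)  [load 90/140]
  30 → shelf 1  [load 140/140]
  30 → shelf 2  [load 120/140]
  30 → shelf 3 (new)  [load 30/140]
  30 → shelf 3  [load 60/140]
  30 → shelf 3  [load 90/140]
3 shelves opened.

3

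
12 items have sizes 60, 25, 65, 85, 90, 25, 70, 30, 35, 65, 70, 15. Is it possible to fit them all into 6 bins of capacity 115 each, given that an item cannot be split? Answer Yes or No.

No

Total = 635; ⌈635/115⌉ = 6.
7 items each exceed half the capacity and cannot share a bin, forcing at least 7 bins.
At least 7 bins are required, but only 6 are allowed.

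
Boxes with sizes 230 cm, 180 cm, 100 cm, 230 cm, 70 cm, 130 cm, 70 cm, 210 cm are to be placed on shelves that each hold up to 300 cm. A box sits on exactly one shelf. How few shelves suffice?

Total = 230 + 230 + 210 + 180 + 130 + 100 + 70 + 70 = 1220 cm.
Lower bound: ⌈1220/300⌉ = 5 shelves.
A packing using 5 shelves:
  shelf 1: 230 + 70 = 300
  shelf 2: 230 + 70 = 300
  shelf 3: 210 = 210
  shelf 4: 180 + 100 = 280
  shelf 5: 130 = 130
This matches the lower bound, so 5 is optimal.

5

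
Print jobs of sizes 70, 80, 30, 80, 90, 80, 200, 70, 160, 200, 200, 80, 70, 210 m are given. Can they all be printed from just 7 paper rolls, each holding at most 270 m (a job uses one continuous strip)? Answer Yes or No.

Yes

A valid assignment using 7 paper rolls:
  roll 1: 210 + 30 = 240
  roll 2: 200 + 70 = 270
  roll 3: 200 + 70 = 270
  roll 4: 200 + 70 = 270
  roll 5: 160 + 90 = 250
  roll 6: 80 + 80 + 80 = 240
  roll 7: 80 = 80
Every load is within 270 m, so 7 paper rolls suffice.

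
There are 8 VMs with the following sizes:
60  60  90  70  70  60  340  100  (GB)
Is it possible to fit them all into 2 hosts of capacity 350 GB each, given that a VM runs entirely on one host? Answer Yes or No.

No

Total = 850 GB; ⌈850/350⌉ = 3.
At least 3 hosts are required, but only 2 are allowed.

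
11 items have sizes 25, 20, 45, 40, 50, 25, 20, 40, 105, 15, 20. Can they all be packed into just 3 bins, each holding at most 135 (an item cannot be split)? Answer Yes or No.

Total = 405; ⌈405/135⌉ = 3.
The bound of 3 does not rule out 3, but exhaustive search shows no assignment into 3 bins of capacity 135 exists — the minimum is 4.

No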